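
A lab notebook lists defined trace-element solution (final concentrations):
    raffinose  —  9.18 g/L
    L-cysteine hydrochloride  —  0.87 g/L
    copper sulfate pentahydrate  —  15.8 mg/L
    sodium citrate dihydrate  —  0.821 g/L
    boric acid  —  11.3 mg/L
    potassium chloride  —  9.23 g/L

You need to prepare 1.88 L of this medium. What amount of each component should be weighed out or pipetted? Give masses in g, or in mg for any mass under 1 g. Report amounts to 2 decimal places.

raffinose 17.26 g; L-cysteine hydrochloride 1.64 g; copper sulfate pentahydrate 29.70 mg; sodium citrate dihydrate 1.54 g; boric acid 21.24 mg; potassium chloride 17.35 g

Scale factor relative to 1 L: 1.88.
raffinose: 9.18 g/L × 1.88 L = 17.26 g
L-cysteine hydrochloride: 0.87 g/L × 1.88 L = 1.64 g
copper sulfate pentahydrate: 15.8 mg/L × 1.88 L = 29.70 mg
sodium citrate dihydrate: 0.821 g/L × 1.88 L = 1.54 g
boric acid: 11.3 mg/L × 1.88 L = 21.24 mg
potassium chloride: 9.23 g/L × 1.88 L = 17.35 g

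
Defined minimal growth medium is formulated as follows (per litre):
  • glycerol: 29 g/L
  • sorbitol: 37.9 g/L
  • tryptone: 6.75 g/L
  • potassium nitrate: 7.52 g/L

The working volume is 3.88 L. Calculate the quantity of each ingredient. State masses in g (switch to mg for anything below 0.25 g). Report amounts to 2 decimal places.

Scale factor relative to 1 L: 3.88.
glycerol: 29 g/L × 3.88 L = 112.52 g
sorbitol: 37.9 g/L × 3.88 L = 147.05 g
tryptone: 6.75 g/L × 3.88 L = 26.19 g
potassium nitrate: 7.52 g/L × 3.88 L = 29.18 g

glycerol 112.52 g; sorbitol 147.05 g; tryptone 26.19 g; potassium nitrate 29.18 g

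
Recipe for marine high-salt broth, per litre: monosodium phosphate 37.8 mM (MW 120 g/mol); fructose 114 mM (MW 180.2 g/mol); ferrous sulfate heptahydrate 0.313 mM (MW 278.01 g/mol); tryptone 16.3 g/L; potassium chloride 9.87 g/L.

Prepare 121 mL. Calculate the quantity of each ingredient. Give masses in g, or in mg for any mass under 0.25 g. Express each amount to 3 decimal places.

monosodium phosphate 0.549 g; fructose 2.486 g; ferrous sulfate heptahydrate 10.529 mg; tryptone 1.972 g; potassium chloride 1.194 g

Working volume: 121 mL = 0.121 L.
monosodium phosphate: 37.8 mmol/L × 120 g/mol × 0.121 L ÷ 1000 = 0.549 g
fructose: 114 mmol/L × 180.2 g/mol × 0.121 L ÷ 1000 = 2.486 g
ferrous sulfate heptahydrate: 0.313 mmol/L × 278.01 mg/mmol × 0.121 L = 10.529 mg
tryptone: 16.3 g/L × 0.121 L = 1.972 g
potassium chloride: 9.87 g/L × 0.121 L = 1.194 g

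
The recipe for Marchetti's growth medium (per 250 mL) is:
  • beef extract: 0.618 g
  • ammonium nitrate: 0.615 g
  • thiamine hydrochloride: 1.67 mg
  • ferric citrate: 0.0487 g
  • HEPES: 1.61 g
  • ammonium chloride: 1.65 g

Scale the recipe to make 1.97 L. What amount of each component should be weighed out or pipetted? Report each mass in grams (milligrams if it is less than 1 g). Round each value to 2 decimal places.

Scale factor = 1970 mL / 250 mL = 7.88.
beef extract: 0.618 g × (1970 mL / 250 mL) = 4.87 g
ammonium nitrate: 0.615 g × (1970 mL / 250 mL) = 4.85 g
thiamine hydrochloride: 1.67 mg × (1970 mL / 250 mL) = 13.16 mg
ferric citrate: 0.0487 g × (1970 mL / 250 mL) = 0.383756 g = 383.76 mg
HEPES: 1.61 g × (1970 mL / 250 mL) = 12.69 g
ammonium chloride: 1.65 g × (1970 mL / 250 mL) = 13.00 g

beef extract 4.87 g; ammonium nitrate 4.85 g; thiamine hydrochloride 13.16 mg; ferric citrate 383.76 mg; HEPES 12.69 g; ammonium chloride 13.00 g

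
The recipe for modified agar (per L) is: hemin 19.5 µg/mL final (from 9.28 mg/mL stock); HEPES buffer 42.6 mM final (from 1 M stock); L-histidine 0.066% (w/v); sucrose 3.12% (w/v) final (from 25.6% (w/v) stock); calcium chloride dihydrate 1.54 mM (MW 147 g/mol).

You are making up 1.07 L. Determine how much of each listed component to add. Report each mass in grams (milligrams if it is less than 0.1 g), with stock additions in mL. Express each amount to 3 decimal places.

Working volume: 1.07 L.
hemin: V = C2·V2/C1 = 19.5 µg/mL × 1070 mL ÷ 9280 µg/mL = 2.248 mL
HEPES buffer: V = C2·V2/C1 = 42.6 mM × 1070 mL ÷ 1000 mM = 45.582 mL
L-histidine: 0.066% w/v = 0.66 g/L → 0.66 × 1.07 L = 0.706 g
sucrose: dilute stock: 3.12% ÷ 25.6% × 1070 mL = 130.406 mL
calcium chloride dihydrate: 1.54 mmol/L × 147 g/mol × 1.07 L ÷ 1000 = 0.242 g

hemin 2.248 mL; HEPES buffer 45.582 mL; L-histidine 0.706 g; sucrose 130.406 mL; calcium chloride dihydrate 0.242 g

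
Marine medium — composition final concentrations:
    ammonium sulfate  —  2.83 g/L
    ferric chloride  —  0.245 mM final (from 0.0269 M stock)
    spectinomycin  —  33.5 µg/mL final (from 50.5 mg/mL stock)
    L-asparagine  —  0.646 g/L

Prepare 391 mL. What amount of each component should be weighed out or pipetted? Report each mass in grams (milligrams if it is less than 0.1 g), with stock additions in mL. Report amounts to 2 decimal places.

ammonium sulfate 1.11 g; ferric chloride 3.56 mL; spectinomycin 0.26 mL; L-asparagine 0.25 g

Scale factor relative to 1 L: 0.391.
ammonium sulfate: 2.83 g/L × 0.391 L = 1.11 g
ferric chloride: dilute stock: 0.245 mM × 391 mL ÷ 26.9 mM = 3.56 mL
spectinomycin: C1V1 = C2V2 → 33.5 µg/mL × 391 mL ÷ 50500 µg/mL = 0.26 mL
L-asparagine: 0.646 g/L × 0.391 L = 0.25 g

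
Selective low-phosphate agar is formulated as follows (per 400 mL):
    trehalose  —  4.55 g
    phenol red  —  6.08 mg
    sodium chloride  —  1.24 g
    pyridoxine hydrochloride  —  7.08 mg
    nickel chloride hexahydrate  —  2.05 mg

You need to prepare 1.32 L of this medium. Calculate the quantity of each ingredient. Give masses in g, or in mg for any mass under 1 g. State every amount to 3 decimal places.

Scale factor = 1320 mL / 400 mL = 3.3.
trehalose: 4.55 g × (1320 mL / 400 mL) = 15.015 g
phenol red: 6.08 mg × (1320 mL / 400 mL) = 20.064 mg
sodium chloride: 1.24 g × (1320 mL / 400 mL) = 4.092 g
pyridoxine hydrochloride: 7.08 mg × (1320 mL / 400 mL) = 23.364 mg
nickel chloride hexahydrate: 2.05 mg × (1320 mL / 400 mL) = 6.765 mg

trehalose 15.015 g; phenol red 20.064 mg; sodium chloride 4.092 g; pyridoxine hydrochloride 23.364 mg; nickel chloride hexahydrate 6.765 mg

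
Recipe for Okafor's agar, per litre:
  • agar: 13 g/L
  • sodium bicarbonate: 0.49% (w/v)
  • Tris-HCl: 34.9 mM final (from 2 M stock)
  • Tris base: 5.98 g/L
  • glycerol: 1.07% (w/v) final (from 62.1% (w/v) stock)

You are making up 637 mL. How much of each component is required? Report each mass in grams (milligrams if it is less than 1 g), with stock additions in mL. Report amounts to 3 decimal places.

agar 8.281 g; sodium bicarbonate 3.121 g; Tris-HCl 11.116 mL; Tris base 3.809 g; glycerol 10.976 mL

Target volume = 637 mL = 0.637 L.
agar: 13 g/L × 0.637 L = 8.281 g
sodium bicarbonate: 0.49 g per 100 mL × 637 mL ÷ 100 = 3.121 g
Tris-HCl: C1V1 = C2V2 → 34.9 mM × 637 mL ÷ 2000 mM = 11.116 mL
Tris base: 5.98 g/L × 0.637 L = 3.809 g
glycerol: C1V1 = C2V2 → 1.07% ÷ 62.1% × 637 mL = 10.976 mL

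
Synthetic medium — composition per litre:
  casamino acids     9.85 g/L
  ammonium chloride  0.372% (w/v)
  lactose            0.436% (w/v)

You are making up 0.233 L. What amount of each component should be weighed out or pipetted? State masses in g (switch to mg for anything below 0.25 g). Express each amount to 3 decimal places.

casamino acids 2.295 g; ammonium chloride 0.867 g; lactose 1.016 g

Working volume: 0.233 L.
casamino acids: 9.85 g/L × 0.233 L = 2.295 g
ammonium chloride: 0.372% w/v = 3.72 g/L → 3.72 × 0.233 L = 0.867 g
lactose: 0.436 g per 100 mL × 233 mL ÷ 100 = 1.016 g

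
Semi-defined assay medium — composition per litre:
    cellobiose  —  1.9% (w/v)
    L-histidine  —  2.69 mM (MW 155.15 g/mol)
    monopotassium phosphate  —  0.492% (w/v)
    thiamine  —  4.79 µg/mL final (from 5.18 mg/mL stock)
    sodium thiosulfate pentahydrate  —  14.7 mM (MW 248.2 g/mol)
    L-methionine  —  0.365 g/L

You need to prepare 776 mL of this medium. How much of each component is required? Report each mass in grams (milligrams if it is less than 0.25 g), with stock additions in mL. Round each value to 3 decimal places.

Working volume: 776 mL = 0.776 L.
cellobiose: 1.9% w/v = 19 g/L → 19 × 0.776 L = 14.744 g
L-histidine: 2.69 mmol/L × 155.15 g/mol × 0.776 L ÷ 1000 = 0.324 g
monopotassium phosphate: 0.492% w/v = 4.92 g/L → 4.92 × 0.776 L = 3.818 g
thiamine: dilute stock: 4.79 µg/mL × 776 mL ÷ 5180 µg/mL = 0.718 mL
sodium thiosulfate pentahydrate: 14.7 mmol/L × 248.2 g/mol × 0.776 L ÷ 1000 = 2.831 g
L-methionine: 0.365 g/L × 0.776 L = 0.283 g

cellobiose 14.744 g; L-histidine 0.324 g; monopotassium phosphate 3.818 g; thiamine 0.718 mL; sodium thiosulfate pentahydrate 2.831 g; L-methionine 0.283 g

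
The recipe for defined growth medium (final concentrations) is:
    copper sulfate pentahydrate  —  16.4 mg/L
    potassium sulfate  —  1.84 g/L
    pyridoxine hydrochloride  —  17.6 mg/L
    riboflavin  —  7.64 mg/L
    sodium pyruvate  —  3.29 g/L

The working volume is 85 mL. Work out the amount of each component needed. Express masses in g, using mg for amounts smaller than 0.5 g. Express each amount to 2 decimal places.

Scale factor relative to 1 L: 0.085.
copper sulfate pentahydrate: 16.4 mg/L × 0.085 L = 1.39 mg
potassium sulfate: 1.84 g/L × 0.085 L = 0.1564 g = 156.40 mg
pyridoxine hydrochloride: 17.6 mg/L × 0.085 L = 1.50 mg
riboflavin: 7.64 mg/L × 0.085 L = 0.65 mg
sodium pyruvate: 3.29 g/L × 0.085 L = 0.27965 g = 279.65 mg

copper sulfate pentahydrate 1.39 mg; potassium sulfate 156.40 mg; pyridoxine hydrochloride 1.50 mg; riboflavin 0.65 mg; sodium pyruvate 279.65 mg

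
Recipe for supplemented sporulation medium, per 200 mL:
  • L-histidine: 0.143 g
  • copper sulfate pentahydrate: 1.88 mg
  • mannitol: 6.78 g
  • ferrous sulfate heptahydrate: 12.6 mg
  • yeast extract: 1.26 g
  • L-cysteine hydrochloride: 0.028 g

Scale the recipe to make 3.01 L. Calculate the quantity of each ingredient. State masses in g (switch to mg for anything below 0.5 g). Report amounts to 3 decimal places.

L-histidine 2.152 g; copper sulfate pentahydrate 28.294 mg; mannitol 102.039 g; ferrous sulfate heptahydrate 189.630 mg; yeast extract 18.963 g; L-cysteine hydrochloride 421.400 mg

Scale factor = 3010 mL / 200 mL = 15.05.
L-histidine: 0.143 g × (3010 mL / 200 mL) = 2.152 g
copper sulfate pentahydrate: 1.88 mg × (3010 mL / 200 mL) = 28.294 mg
mannitol: 6.78 g × (3010 mL / 200 mL) = 102.039 g
ferrous sulfate heptahydrate: 12.6 mg × (3010 mL / 200 mL) = 189.630 mg
yeast extract: 1.26 g × (3010 mL / 200 mL) = 18.963 g
L-cysteine hydrochloride: 0.028 g × (3010 mL / 200 mL) = 0.4214 g = 421.400 mg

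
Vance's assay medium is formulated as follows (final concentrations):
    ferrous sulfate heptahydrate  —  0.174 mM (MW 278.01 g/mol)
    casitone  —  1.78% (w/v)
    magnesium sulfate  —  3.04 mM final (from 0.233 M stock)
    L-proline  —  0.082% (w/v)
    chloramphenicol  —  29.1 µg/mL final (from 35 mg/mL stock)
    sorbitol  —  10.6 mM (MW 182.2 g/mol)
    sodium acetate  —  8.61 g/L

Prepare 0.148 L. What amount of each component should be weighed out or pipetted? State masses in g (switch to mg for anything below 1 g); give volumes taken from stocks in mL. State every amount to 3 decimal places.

Scale factor relative to 1 L: 0.148.
ferrous sulfate heptahydrate: 0.174 mmol/L × 278.01 mg/mmol × 0.148 L = 7.159 mg
casitone: 1.78 g per 100 mL × 148 mL ÷ 100 = 2.634 g
magnesium sulfate: C1V1 = C2V2 → 3.04 mM × 148 mL ÷ 233 mM = 1.931 mL
L-proline: 0.082% w/v = 0.82 g/L → 0.82 × 0.148 L = 0.12136 g = 121.360 mg
chloramphenicol: V = C2·V2/C1 = 29.1 µg/mL × 148 mL ÷ 35000 µg/mL = 0.123 mL
sorbitol: 10.6 mmol/L × 182.2 mg/mmol × 0.148 L = 285.835 mg
sodium acetate: 8.61 g/L × 0.148 L = 1.274 g

ferrous sulfate heptahydrate 7.159 mg; casitone 2.634 g; magnesium sulfate 1.931 mL; L-proline 121.360 mg; chloramphenicol 0.123 mL; sorbitol 285.835 mg; sodium acetate 1.274 g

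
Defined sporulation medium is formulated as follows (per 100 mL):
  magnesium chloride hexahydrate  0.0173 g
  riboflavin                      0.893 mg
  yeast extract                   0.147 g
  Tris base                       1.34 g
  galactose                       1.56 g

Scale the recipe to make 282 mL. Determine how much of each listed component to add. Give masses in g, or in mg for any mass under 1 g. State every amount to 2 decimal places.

Ratio of target to recipe volume: 282 / 100 = 2.82.
magnesium chloride hexahydrate: 0.0173 g × (282 mL / 100 mL) = 0.048786 g = 48.79 mg
riboflavin: 0.893 mg × (282 mL / 100 mL) = 2.52 mg
yeast extract: 0.147 g × (282 mL / 100 mL) = 0.41454 g = 414.54 mg
Tris base: 1.34 g × (282 mL / 100 mL) = 3.78 g
galactose: 1.56 g × (282 mL / 100 mL) = 4.40 g

magnesium chloride hexahydrate 48.79 mg; riboflavin 2.52 mg; yeast extract 414.54 mg; Tris base 3.78 g; galactose 4.40 g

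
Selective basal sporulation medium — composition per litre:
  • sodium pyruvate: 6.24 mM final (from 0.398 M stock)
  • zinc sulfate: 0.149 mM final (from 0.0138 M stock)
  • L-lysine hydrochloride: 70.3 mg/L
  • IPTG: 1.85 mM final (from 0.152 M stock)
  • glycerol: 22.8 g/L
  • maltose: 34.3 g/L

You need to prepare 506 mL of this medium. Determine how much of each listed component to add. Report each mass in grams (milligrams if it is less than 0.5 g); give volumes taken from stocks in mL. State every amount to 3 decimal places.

Scale factor relative to 1 L: 0.506.
sodium pyruvate: V = C2·V2/C1 = 6.24 mM × 506 mL ÷ 398 mM = 7.933 mL
zinc sulfate: C1V1 = C2V2 → 0.149 mM × 506 mL ÷ 13.8 mM = 5.463 mL
L-lysine hydrochloride: 70.3 mg/L × 0.506 L = 35.572 mg
IPTG: V = C2·V2/C1 = 1.85 mM × 506 mL ÷ 152 mM = 6.159 mL
glycerol: 22.8 g/L × 0.506 L = 11.537 g
maltose: 34.3 g/L × 0.506 L = 17.356 g

sodium pyruvate 7.933 mL; zinc sulfate 5.463 mL; L-lysine hydrochloride 35.572 mg; IPTG 6.159 mL; glycerol 11.537 g; maltose 17.356 g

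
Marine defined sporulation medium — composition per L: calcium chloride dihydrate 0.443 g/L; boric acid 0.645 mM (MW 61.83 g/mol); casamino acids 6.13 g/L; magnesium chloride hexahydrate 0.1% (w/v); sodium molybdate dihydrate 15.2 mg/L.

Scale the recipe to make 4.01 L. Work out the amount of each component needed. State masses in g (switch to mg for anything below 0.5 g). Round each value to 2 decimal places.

Scale factor relative to 1 L: 4.01.
calcium chloride dihydrate: 0.443 g/L × 4.01 L = 1.78 g
boric acid: 0.645 mmol/L × 61.83 mg/mmol × 4.01 L = 159.92 mg
casamino acids: 6.13 g/L × 4.01 L = 24.58 g
magnesium chloride hexahydrate: 0.1 g per 100 mL × 4010 mL ÷ 100 = 4.01 g
sodium molybdate dihydrate: 15.2 mg/L × 4.01 L = 60.95 mg

calcium chloride dihydrate 1.78 g; boric acid 159.92 mg; casamino acids 24.58 g; magnesium chloride hexahydrate 4.01 g; sodium molybdate dihydrate 60.95 mg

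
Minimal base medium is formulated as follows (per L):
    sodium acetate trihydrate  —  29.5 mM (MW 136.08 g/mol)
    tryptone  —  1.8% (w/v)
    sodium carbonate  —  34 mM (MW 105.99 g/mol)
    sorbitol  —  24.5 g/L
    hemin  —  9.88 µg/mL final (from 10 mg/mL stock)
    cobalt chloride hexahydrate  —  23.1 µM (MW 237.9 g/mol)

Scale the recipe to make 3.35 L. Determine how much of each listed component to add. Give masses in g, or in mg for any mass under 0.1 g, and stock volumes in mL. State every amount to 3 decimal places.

Scale factor relative to 1 L: 3.35.
sodium acetate trihydrate: 29.5 mmol/L × 136.08 g/mol × 3.35 L ÷ 1000 = 13.448 g
tryptone: 1.8 g per 100 mL × 3350 mL ÷ 100 = 60.300 g
sodium carbonate: 34 mmol/L × 105.99 g/mol × 3.35 L ÷ 1000 = 12.072 g
sorbitol: 24.5 g/L × 3.35 L = 82.075 g
hemin: C1V1 = C2V2 → 9.88 µg/mL × 3350 mL ÷ 10000 µg/mL = 3.310 mL
cobalt chloride hexahydrate: 23.1 µmol/L × 237.9 g/mol × 3.35 L ÷ 1000 = 18.410 mg

sodium acetate trihydrate 13.448 g; tryptone 60.300 g; sodium carbonate 12.072 g; sorbitol 82.075 g; hemin 3.310 mL; cobalt chloride hexahydrate 18.410 mg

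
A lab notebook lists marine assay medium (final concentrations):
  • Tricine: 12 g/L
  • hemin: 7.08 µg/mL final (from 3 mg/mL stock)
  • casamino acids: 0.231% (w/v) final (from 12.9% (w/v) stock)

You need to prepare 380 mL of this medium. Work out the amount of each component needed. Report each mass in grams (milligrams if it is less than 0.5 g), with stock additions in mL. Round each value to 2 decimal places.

Scale factor relative to 1 L: 0.38.
Tricine: 12 g/L × 0.38 L = 4.56 g
hemin: dilute stock: 7.08 µg/mL × 380 mL ÷ 3000 µg/mL = 0.90 mL
casamino acids: V = C2·V2/C1 = 0.231% ÷ 12.9% × 380 mL = 6.80 mL

Tricine 4.56 g; hemin 0.90 mL; casamino acids 6.80 mL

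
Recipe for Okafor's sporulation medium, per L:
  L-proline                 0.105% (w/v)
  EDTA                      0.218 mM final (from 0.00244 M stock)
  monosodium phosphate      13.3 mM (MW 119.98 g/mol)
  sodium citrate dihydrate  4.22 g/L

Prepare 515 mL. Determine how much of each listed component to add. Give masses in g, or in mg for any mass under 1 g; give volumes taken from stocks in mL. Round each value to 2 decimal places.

L-proline 540.75 mg; EDTA 46.01 mL; monosodium phosphate 821.80 mg; sodium citrate dihydrate 2.17 g

Target volume = 515 mL = 0.515 L.
L-proline: 0.105 g per 100 mL × 515 mL ÷ 100 = 0.54075 g = 540.75 mg
EDTA: dilute stock: 0.218 mM × 515 mL ÷ 2.44 mM = 46.01 mL
monosodium phosphate: 13.3 mmol/L × 119.98 mg/mmol × 0.515 L = 821.80 mg
sodium citrate dihydrate: 4.22 g/L × 0.515 L = 2.17 g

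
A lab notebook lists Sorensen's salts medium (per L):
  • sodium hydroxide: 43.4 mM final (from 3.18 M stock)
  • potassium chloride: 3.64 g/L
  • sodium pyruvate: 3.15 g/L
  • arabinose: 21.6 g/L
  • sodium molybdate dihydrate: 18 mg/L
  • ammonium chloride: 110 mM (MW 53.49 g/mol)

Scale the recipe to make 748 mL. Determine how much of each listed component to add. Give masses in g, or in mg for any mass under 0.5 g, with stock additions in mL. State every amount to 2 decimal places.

Working volume: 748 mL = 0.748 L.
sodium hydroxide: C1V1 = C2V2 → 43.4 mM × 748 mL ÷ 3180 mM = 10.21 mL
potassium chloride: 3.64 g/L × 0.748 L = 2.72 g
sodium pyruvate: 3.15 g/L × 0.748 L = 2.36 g
arabinose: 21.6 g/L × 0.748 L = 16.16 g
sodium molybdate dihydrate: 18 mg/L × 0.748 L = 13.46 mg
ammonium chloride: 110 mmol/L × 53.49 g/mol × 0.748 L ÷ 1000 = 4.40 g

sodium hydroxide 10.21 mL; potassium chloride 2.72 g; sodium pyruvate 2.36 g; arabinose 16.16 g; sodium molybdate dihydrate 13.46 mg; ammonium chloride 4.40 g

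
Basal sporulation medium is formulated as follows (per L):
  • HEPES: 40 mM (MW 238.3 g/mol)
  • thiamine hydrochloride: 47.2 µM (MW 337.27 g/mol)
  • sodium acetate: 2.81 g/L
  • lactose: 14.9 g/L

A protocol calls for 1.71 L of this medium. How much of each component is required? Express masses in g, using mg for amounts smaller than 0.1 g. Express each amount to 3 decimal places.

HEPES 16.300 g; thiamine hydrochloride 27.222 mg; sodium acetate 4.805 g; lactose 25.479 g

Working volume: 1.71 L.
HEPES: 40 mmol/L × 238.3 g/mol × 1.71 L ÷ 1000 = 16.300 g
thiamine hydrochloride: 47.2 µmol/L × 337.27 g/mol × 1.71 L ÷ 1000 = 27.222 mg
sodium acetate: 2.81 g/L × 1.71 L = 4.805 g
lactose: 14.9 g/L × 1.71 L = 25.479 g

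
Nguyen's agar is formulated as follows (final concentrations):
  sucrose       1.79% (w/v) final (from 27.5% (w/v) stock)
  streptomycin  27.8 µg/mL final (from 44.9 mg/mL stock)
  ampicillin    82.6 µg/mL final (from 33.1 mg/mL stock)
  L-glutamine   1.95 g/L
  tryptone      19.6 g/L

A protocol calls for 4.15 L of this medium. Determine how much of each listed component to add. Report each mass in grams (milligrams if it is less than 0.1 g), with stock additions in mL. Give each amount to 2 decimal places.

Scale factor relative to 1 L: 4.15.
sucrose: C1V1 = C2V2 → 1.79% ÷ 27.5% × 4150 mL = 270.13 mL
streptomycin: V = C2·V2/C1 = 27.8 µg/mL × 4150 mL ÷ 44900 µg/mL = 2.57 mL
ampicillin: dilute stock: 82.6 µg/mL × 4150 mL ÷ 33100 µg/mL = 10.36 mL
L-glutamine: 1.95 g/L × 4.15 L = 8.09 g
tryptone: 19.6 g/L × 4.15 L = 81.34 g

sucrose 270.13 mL; streptomycin 2.57 mL; ampicillin 10.36 mL; L-glutamine 8.09 g; tryptone 81.34 g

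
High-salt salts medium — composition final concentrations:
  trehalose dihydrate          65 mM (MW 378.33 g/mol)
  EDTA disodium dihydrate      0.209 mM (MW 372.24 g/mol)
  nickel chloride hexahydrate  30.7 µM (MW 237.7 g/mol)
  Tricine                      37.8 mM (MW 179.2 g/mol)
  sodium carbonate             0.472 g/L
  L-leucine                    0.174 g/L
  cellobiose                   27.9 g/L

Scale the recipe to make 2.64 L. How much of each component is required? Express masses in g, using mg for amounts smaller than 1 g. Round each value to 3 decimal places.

Working volume: 2.64 L.
trehalose dihydrate: 65 mmol/L × 378.33 g/mol × 2.64 L ÷ 1000 = 64.921 g
EDTA disodium dihydrate: 0.209 mmol/L × 372.24 mg/mmol × 2.64 L = 205.387 mg
nickel chloride hexahydrate: 30.7 µmol/L × 237.7 g/mol × 2.64 L ÷ 1000 = 19.265 mg
Tricine: 37.8 mmol/L × 179.2 g/mol × 2.64 L ÷ 1000 = 17.883 g
sodium carbonate: 0.472 g/L × 2.64 L = 1.246 g
L-leucine: 0.174 g/L × 2.64 L = 0.45936 g = 459.360 mg
cellobiose: 27.9 g/L × 2.64 L = 73.656 g

trehalose dihydrate 64.921 g; EDTA disodium dihydrate 205.387 mg; nickel chloride hexahydrate 19.265 mg; Tricine 17.883 g; sodium carbonate 1.246 g; L-leucine 459.360 mg; cellobiose 73.656 g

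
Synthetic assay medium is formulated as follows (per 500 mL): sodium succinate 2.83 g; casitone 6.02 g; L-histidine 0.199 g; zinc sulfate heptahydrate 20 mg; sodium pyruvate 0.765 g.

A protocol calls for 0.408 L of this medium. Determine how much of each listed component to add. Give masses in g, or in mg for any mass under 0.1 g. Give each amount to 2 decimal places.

Ratio of target to recipe volume: 408 / 500 = 0.816.
sodium succinate: 2.83 g × (408 mL / 500 mL) = 2.31 g
casitone: 6.02 g × (408 mL / 500 mL) = 4.91 g
L-histidine: 0.199 g × (408 mL / 500 mL) = 0.16 g
zinc sulfate heptahydrate: 20 mg × (408 mL / 500 mL) = 16.32 mg
sodium pyruvate: 0.765 g × (408 mL / 500 mL) = 0.62 g

sodium succinate 2.31 g; casitone 4.91 g; L-histidine 0.16 g; zinc sulfate heptahydrate 16.32 mg; sodium pyruvate 0.62 g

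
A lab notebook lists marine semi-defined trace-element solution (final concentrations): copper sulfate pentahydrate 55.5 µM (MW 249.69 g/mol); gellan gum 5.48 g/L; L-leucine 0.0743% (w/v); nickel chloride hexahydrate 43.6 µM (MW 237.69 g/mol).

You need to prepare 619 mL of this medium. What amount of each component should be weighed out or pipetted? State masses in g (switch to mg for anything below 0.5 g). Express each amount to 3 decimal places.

Target volume = 619 mL = 0.619 L.
copper sulfate pentahydrate: 55.5 µmol/L × 249.69 g/mol × 0.619 L ÷ 1000 = 8.578 mg
gellan gum: 5.48 g/L × 0.619 L = 3.392 g
L-leucine: 0.0743% w/v = 0.743 g/L → 0.743 × 0.619 L = 0.459917 g = 459.917 mg
nickel chloride hexahydrate: 43.6 µmol/L × 237.69 g/mol × 0.619 L ÷ 1000 = 6.415 mg

copper sulfate pentahydrate 8.578 mg; gellan gum 3.392 g; L-leucine 459.917 mg; nickel chloride hexahydrate 6.415 mg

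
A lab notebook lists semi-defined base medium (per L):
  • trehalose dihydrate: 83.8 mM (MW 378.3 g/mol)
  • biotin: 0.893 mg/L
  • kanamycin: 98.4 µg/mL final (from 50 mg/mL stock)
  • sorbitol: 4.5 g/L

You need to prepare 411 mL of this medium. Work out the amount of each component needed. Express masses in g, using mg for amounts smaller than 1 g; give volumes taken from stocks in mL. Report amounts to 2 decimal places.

trehalose dihydrate 13.03 g; biotin 0.37 mg; kanamycin 0.81 mL; sorbitol 1.85 g

Target volume = 411 mL = 0.411 L.
trehalose dihydrate: 83.8 mmol/L × 378.3 g/mol × 0.411 L ÷ 1000 = 13.03 g
biotin: 0.893 mg/L × 0.411 L = 0.37 mg
kanamycin: C1V1 = C2V2 → 98.4 µg/mL × 411 mL ÷ 50000 µg/mL = 0.81 mL
sorbitol: 4.5 g/L × 0.411 L = 1.85 g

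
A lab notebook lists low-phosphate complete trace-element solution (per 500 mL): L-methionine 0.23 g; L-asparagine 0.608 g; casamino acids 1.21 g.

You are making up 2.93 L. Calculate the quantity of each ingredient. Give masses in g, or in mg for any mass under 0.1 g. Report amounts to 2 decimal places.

L-methionine 1.35 g; L-asparagine 3.56 g; casamino acids 7.09 g

Scale factor = 2930 mL / 500 mL = 5.86.
L-methionine: 0.23 g × (2930 mL / 500 mL) = 1.35 g
L-asparagine: 0.608 g × (2930 mL / 500 mL) = 3.56 g
casamino acids: 1.21 g × (2930 mL / 500 mL) = 7.09 g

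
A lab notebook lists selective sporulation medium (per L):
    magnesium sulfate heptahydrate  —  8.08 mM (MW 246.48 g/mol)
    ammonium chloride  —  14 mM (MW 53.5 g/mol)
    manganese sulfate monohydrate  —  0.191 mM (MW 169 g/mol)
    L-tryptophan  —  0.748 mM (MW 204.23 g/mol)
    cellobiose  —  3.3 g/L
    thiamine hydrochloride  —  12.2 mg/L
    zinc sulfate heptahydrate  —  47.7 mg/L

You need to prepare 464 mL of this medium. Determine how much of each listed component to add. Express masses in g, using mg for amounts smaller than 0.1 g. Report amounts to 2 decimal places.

Working volume: 464 mL = 0.464 L.
magnesium sulfate heptahydrate: 8.08 mmol/L × 246.48 g/mol × 0.464 L ÷ 1000 = 0.92 g
ammonium chloride: 14 mmol/L × 53.5 g/mol × 0.464 L ÷ 1000 = 0.35 g
manganese sulfate monohydrate: 0.191 mmol/L × 169 mg/mmol × 0.464 L = 14.98 mg
L-tryptophan: 0.748 mmol/L × 204.23 mg/mmol × 0.464 L = 70.88 mg
cellobiose: 3.3 g/L × 0.464 L = 1.53 g
thiamine hydrochloride: 12.2 mg/L × 0.464 L = 5.66 mg
zinc sulfate heptahydrate: 47.7 mg/L × 0.464 L = 22.13 mg

magnesium sulfate heptahydrate 0.92 g; ammonium chloride 0.35 g; manganese sulfate monohydrate 14.98 mg; L-tryptophan 70.88 mg; cellobiose 1.53 g; thiamine hydrochloride 5.66 mg; zinc sulfate heptahydrate 22.13 mg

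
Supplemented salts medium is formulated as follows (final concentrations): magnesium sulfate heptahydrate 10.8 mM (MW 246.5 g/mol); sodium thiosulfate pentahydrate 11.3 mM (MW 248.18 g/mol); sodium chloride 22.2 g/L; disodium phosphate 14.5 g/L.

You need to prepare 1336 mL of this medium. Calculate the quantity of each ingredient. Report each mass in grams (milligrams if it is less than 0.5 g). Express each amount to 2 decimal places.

Target volume = 1336 mL = 1.336 L.
magnesium sulfate heptahydrate: 10.8 mmol/L × 246.5 g/mol × 1.336 L ÷ 1000 = 3.56 g
sodium thiosulfate pentahydrate: 11.3 mmol/L × 248.18 g/mol × 1.336 L ÷ 1000 = 3.75 g
sodium chloride: 22.2 g/L × 1.336 L = 29.66 g
disodium phosphate: 14.5 g/L × 1.336 L = 19.37 g

magnesium sulfate heptahydrate 3.56 g; sodium thiosulfate pentahydrate 3.75 g; sodium chloride 29.66 g; disodium phosphate 19.37 g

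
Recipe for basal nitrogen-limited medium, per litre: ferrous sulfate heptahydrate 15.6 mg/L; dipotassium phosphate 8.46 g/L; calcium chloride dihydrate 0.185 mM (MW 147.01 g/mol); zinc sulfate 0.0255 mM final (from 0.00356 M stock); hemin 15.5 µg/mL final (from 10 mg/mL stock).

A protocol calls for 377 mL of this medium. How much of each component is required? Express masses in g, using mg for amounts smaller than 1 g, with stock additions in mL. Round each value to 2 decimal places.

ferrous sulfate heptahydrate 5.88 mg; dipotassium phosphate 3.19 g; calcium chloride dihydrate 10.25 mg; zinc sulfate 2.70 mL; hemin 0.58 mL

Working volume: 377 mL = 0.377 L.
ferrous sulfate heptahydrate: 15.6 mg/L × 0.377 L = 5.88 mg
dipotassium phosphate: 8.46 g/L × 0.377 L = 3.19 g
calcium chloride dihydrate: 0.185 mmol/L × 147.01 mg/mmol × 0.377 L = 10.25 mg
zinc sulfate: C1V1 = C2V2 → 0.0255 mM × 377 mL ÷ 3.56 mM = 2.70 mL
hemin: dilute stock: 15.5 µg/mL × 377 mL ÷ 10000 µg/mL = 0.58 mL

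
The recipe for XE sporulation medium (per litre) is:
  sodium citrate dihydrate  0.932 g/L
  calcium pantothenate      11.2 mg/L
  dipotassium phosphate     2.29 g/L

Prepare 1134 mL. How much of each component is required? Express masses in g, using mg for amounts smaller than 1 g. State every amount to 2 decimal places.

sodium citrate dihydrate 1.06 g; calcium pantothenate 12.70 mg; dipotassium phosphate 2.60 g

Working volume: 1134 mL = 1.134 L.
sodium citrate dihydrate: 0.932 g/L × 1.134 L = 1.06 g
calcium pantothenate: 11.2 mg/L × 1.134 L = 12.70 mg
dipotassium phosphate: 2.29 g/L × 1.134 L = 2.60 g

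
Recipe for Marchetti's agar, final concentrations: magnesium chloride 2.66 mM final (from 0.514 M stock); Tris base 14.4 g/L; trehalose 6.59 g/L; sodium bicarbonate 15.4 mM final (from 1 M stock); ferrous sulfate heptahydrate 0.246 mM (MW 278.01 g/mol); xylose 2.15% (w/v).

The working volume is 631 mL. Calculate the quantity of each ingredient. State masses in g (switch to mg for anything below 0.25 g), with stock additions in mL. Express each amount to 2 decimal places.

magnesium chloride 3.27 mL; Tris base 9.09 g; trehalose 4.16 g; sodium bicarbonate 9.72 mL; ferrous sulfate heptahydrate 43.15 mg; xylose 13.57 g

Working volume: 631 mL = 0.631 L.
magnesium chloride: dilute stock: 2.66 mM × 631 mL ÷ 514 mM = 3.27 mL
Tris base: 14.4 g/L × 0.631 L = 9.09 g
trehalose: 6.59 g/L × 0.631 L = 4.16 g
sodium bicarbonate: V = C2·V2/C1 = 15.4 mM × 631 mL ÷ 1000 mM = 9.72 mL
ferrous sulfate heptahydrate: 0.246 mmol/L × 278.01 mg/mmol × 0.631 L = 43.15 mg
xylose: 2.15% w/v = 21.5 g/L → 21.5 × 0.631 L = 13.57 g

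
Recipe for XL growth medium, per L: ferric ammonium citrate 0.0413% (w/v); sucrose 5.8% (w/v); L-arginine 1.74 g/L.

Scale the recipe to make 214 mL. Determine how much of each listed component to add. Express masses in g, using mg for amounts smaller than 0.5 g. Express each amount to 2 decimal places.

ferric ammonium citrate 88.38 mg; sucrose 12.41 g; L-arginine 372.36 mg

Working volume: 214 mL = 0.214 L.
ferric ammonium citrate: 0.0413% w/v = 0.413 g/L → 0.413 × 0.214 L = 0.088382 g = 88.38 mg
sucrose: 5.8% w/v = 58 g/L → 58 × 0.214 L = 12.41 g
L-arginine: 1.74 g/L × 0.214 L = 0.37236 g = 372.36 mg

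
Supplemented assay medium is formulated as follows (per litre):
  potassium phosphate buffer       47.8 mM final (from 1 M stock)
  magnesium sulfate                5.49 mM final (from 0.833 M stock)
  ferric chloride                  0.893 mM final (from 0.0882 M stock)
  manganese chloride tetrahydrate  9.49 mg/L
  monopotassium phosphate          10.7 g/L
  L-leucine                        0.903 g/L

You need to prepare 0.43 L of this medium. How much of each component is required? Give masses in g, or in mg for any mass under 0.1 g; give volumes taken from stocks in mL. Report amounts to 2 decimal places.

Scale factor relative to 1 L: 0.43.
potassium phosphate buffer: C1V1 = C2V2 → 47.8 mM × 430 mL ÷ 1000 mM = 20.55 mL
magnesium sulfate: dilute stock: 5.49 mM × 430 mL ÷ 833 mM = 2.83 mL
ferric chloride: C1V1 = C2V2 → 0.893 mM × 430 mL ÷ 88.2 mM = 4.35 mL
manganese chloride tetrahydrate: 9.49 mg/L × 0.43 L = 4.08 mg
monopotassium phosphate: 10.7 g/L × 0.43 L = 4.60 g
L-leucine: 0.903 g/L × 0.43 L = 0.39 g

potassium phosphate buffer 20.55 mL; magnesium sulfate 2.83 mL; ferric chloride 4.35 mL; manganese chloride tetrahydrate 4.08 mg; monopotassium phosphate 4.60 g; L-leucine 0.39 g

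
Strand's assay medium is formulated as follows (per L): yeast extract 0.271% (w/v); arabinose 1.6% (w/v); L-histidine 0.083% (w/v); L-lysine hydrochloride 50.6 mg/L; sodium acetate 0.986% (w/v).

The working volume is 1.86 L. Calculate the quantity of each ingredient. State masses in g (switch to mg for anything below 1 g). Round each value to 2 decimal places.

yeast extract 5.04 g; arabinose 29.76 g; L-histidine 1.54 g; L-lysine hydrochloride 94.12 mg; sodium acetate 18.34 g

Scale factor relative to 1 L: 1.86.
yeast extract: 0.271 g per 100 mL × 1860 mL ÷ 100 = 5.04 g
arabinose: 1.6% w/v = 16 g/L → 16 × 1.86 L = 29.76 g
L-histidine: 0.083 g per 100 mL × 1860 mL ÷ 100 = 1.54 g
L-lysine hydrochloride: 50.6 mg/L × 1.86 L = 94.12 mg
sodium acetate: 0.986 g per 100 mL × 1860 mL ÷ 100 = 18.34 g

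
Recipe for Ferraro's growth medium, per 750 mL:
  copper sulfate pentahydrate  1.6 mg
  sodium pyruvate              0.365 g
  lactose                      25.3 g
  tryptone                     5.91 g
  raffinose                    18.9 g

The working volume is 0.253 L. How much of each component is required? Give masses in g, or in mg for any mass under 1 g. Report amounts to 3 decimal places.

Ratio of target to recipe volume: 253 / 750 = 0.337333.
copper sulfate pentahydrate: 1.6 mg × (253 mL / 750 mL) = 0.540 mg
sodium pyruvate: 0.365 g × (253 mL / 750 mL) = 0.123127 g = 123.127 mg
lactose: 25.3 g × (253 mL / 750 mL) = 8.535 g
tryptone: 5.91 g × (253 mL / 750 mL) = 1.994 g
raffinose: 18.9 g × (253 mL / 750 mL) = 6.376 g

copper sulfate pentahydrate 0.540 mg; sodium pyruvate 123.127 mg; lactose 8.535 g; tryptone 1.994 g; raffinose 6.376 g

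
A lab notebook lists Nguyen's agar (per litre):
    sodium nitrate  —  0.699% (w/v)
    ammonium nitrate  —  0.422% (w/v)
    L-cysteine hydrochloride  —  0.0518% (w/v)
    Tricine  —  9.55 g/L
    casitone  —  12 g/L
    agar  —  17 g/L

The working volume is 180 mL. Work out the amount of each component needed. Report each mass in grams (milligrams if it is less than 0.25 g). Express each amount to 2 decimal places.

sodium nitrate 1.26 g; ammonium nitrate 0.76 g; L-cysteine hydrochloride 93.24 mg; Tricine 1.72 g; casitone 2.16 g; agar 3.06 g

Working volume: 180 mL = 0.18 L.
sodium nitrate: 0.699 g per 100 mL × 180 mL ÷ 100 = 1.26 g
ammonium nitrate: 0.422 g per 100 mL × 180 mL ÷ 100 = 0.76 g
L-cysteine hydrochloride: 0.0518 g per 100 mL × 180 mL ÷ 100 = 0.09324 g = 93.24 mg
Tricine: 9.55 g/L × 0.18 L = 1.72 g
casitone: 12 g/L × 0.18 L = 2.16 g
agar: 17 g/L × 0.18 L = 3.06 g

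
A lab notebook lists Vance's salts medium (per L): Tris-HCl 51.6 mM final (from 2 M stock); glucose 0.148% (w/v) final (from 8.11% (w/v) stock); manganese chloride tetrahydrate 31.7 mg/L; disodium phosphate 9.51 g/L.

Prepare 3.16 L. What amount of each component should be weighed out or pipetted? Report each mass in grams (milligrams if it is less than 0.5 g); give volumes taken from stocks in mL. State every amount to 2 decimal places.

Working volume: 3.16 L.
Tris-HCl: V = C2·V2/C1 = 51.6 mM × 3160 mL ÷ 2000 mM = 81.53 mL
glucose: V = C2·V2/C1 = 0.148% ÷ 8.11% × 3160 mL = 57.67 mL
manganese chloride tetrahydrate: 31.7 mg/L × 3.16 L = 100.17 mg
disodium phosphate: 9.51 g/L × 3.16 L = 30.05 g

Tris-HCl 81.53 mL; glucose 57.67 mL; manganese chloride tetrahydrate 100.17 mg; disodium phosphate 30.05 g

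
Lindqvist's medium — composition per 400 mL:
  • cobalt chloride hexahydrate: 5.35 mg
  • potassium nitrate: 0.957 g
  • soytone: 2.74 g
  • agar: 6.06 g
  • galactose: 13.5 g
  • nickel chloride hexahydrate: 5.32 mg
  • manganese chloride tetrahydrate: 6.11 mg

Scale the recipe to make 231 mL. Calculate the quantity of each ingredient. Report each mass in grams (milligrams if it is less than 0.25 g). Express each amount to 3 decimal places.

cobalt chloride hexahydrate 3.090 mg; potassium nitrate 0.553 g; soytone 1.582 g; agar 3.500 g; galactose 7.796 g; nickel chloride hexahydrate 3.072 mg; manganese chloride tetrahydrate 3.529 mg

Ratio of target to recipe volume: 231 / 400 = 0.5775.
cobalt chloride hexahydrate: 5.35 mg × (231 mL / 400 mL) = 3.090 mg
potassium nitrate: 0.957 g × (231 mL / 400 mL) = 0.553 g
soytone: 2.74 g × (231 mL / 400 mL) = 1.582 g
agar: 6.06 g × (231 mL / 400 mL) = 3.500 g
galactose: 13.5 g × (231 mL / 400 mL) = 7.796 g
nickel chloride hexahydrate: 5.32 mg × (231 mL / 400 mL) = 3.072 mg
manganese chloride tetrahydrate: 6.11 mg × (231 mL / 400 mL) = 3.529 mg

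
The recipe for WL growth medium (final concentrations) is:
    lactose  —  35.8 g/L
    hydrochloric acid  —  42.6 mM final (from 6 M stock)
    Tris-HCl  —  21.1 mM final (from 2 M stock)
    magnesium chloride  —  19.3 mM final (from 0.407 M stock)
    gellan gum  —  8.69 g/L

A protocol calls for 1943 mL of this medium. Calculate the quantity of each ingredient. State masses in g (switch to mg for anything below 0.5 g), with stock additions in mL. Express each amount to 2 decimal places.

Scale factor relative to 1 L: 1.943.
lactose: 35.8 g/L × 1.943 L = 69.56 g
hydrochloric acid: V = C2·V2/C1 = 42.6 mM × 1943 mL ÷ 6000 mM = 13.80 mL
Tris-HCl: C1V1 = C2V2 → 21.1 mM × 1943 mL ÷ 2000 mM = 20.50 mL
magnesium chloride: C1V1 = C2V2 → 19.3 mM × 1943 mL ÷ 407 mM = 92.14 mL
gellan gum: 8.69 g/L × 1.943 L = 16.88 g

lactose 69.56 g; hydrochloric acid 13.80 mL; Tris-HCl 20.50 mL; magnesium chloride 92.14 mL; gellan gum 16.88 g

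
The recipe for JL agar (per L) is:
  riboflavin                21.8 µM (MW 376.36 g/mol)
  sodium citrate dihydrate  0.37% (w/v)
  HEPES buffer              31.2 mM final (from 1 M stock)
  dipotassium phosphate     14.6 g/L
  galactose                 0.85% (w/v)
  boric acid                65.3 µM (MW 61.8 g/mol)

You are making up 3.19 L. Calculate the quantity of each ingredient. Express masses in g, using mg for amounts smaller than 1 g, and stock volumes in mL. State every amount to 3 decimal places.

riboflavin 26.173 mg; sodium citrate dihydrate 11.803 g; HEPES buffer 99.528 mL; dipotassium phosphate 46.574 g; galactose 27.115 g; boric acid 12.873 mg

Scale factor relative to 1 L: 3.19.
riboflavin: 21.8 µmol/L × 376.36 g/mol × 3.19 L ÷ 1000 = 26.173 mg
sodium citrate dihydrate: 0.37% w/v = 3.7 g/L → 3.7 × 3.19 L = 11.803 g
HEPES buffer: C1V1 = C2V2 → 31.2 mM × 3190 mL ÷ 1000 mM = 99.528 mL
dipotassium phosphate: 14.6 g/L × 3.19 L = 46.574 g
galactose: 0.85% w/v = 8.5 g/L → 8.5 × 3.19 L = 27.115 g
boric acid: 65.3 µmol/L × 61.8 g/mol × 3.19 L ÷ 1000 = 12.873 mg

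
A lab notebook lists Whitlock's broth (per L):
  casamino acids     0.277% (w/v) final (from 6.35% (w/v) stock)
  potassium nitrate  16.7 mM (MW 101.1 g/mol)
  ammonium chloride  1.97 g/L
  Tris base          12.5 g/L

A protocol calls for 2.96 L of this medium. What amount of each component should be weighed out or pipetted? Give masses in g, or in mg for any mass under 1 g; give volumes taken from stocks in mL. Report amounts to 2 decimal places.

casamino acids 129.12 mL; potassium nitrate 5.00 g; ammonium chloride 5.83 g; Tris base 37.00 g

Scale factor relative to 1 L: 2.96.
casamino acids: C1V1 = C2V2 → 0.277% ÷ 6.35% × 2960 mL = 129.12 mL
potassium nitrate: 16.7 mmol/L × 101.1 g/mol × 2.96 L ÷ 1000 = 5.00 g
ammonium chloride: 1.97 g/L × 2.96 L = 5.83 g
Tris base: 12.5 g/L × 2.96 L = 37.00 g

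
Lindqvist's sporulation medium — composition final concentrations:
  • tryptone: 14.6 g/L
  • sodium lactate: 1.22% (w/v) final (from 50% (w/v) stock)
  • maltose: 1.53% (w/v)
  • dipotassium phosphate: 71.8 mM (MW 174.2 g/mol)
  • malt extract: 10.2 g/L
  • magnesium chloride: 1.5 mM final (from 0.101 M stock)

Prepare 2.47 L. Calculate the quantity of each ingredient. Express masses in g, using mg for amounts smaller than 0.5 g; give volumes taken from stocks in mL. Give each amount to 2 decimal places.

Scale factor relative to 1 L: 2.47.
tryptone: 14.6 g/L × 2.47 L = 36.06 g
sodium lactate: dilute stock: 1.22% ÷ 50% × 2470 mL = 60.27 mL
maltose: 1.53% w/v = 15.3 g/L → 15.3 × 2.47 L = 37.79 g
dipotassium phosphate: 71.8 mmol/L × 174.2 g/mol × 2.47 L ÷ 1000 = 30.89 g
malt extract: 10.2 g/L × 2.47 L = 25.19 g
magnesium chloride: V = C2·V2/C1 = 1.5 mM × 2470 mL ÷ 101 mM = 36.68 mL

tryptone 36.06 g; sodium lactate 60.27 mL; maltose 37.79 g; dipotassium phosphate 30.89 g; malt extract 25.19 g; magnesium chloride 36.68 mL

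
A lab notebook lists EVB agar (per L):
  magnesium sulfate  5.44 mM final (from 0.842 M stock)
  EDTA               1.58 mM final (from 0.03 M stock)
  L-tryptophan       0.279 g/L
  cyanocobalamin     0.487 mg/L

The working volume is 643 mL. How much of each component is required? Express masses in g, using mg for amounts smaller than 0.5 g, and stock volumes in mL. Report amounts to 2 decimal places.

magnesium sulfate 4.15 mL; EDTA 33.86 mL; L-tryptophan 179.40 mg; cyanocobalamin 0.31 mg

Working volume: 643 mL = 0.643 L.
magnesium sulfate: dilute stock: 5.44 mM × 643 mL ÷ 842 mM = 4.15 mL
EDTA: C1V1 = C2V2 → 1.58 mM × 643 mL ÷ 30 mM = 33.86 mL
L-tryptophan: 0.279 g/L × 0.643 L = 0.179397 g = 179.40 mg
cyanocobalamin: 0.487 mg/L × 0.643 L = 0.31 mg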